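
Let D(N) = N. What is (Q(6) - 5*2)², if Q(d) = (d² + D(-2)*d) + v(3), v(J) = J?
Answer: 289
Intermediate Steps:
Q(d) = 3 + d² - 2*d (Q(d) = (d² - 2*d) + 3 = 3 + d² - 2*d)
(Q(6) - 5*2)² = ((3 + 6² - 2*6) - 5*2)² = ((3 + 36 - 12) - 10)² = (27 - 10)² = 17² = 289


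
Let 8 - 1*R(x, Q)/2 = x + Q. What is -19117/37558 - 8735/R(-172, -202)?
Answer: -171337259/14347156 ≈ -11.942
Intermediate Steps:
R(x, Q) = 16 - 2*Q - 2*x (R(x, Q) = 16 - 2*(x + Q) = 16 - 2*(Q + x) = 16 + (-2*Q - 2*x) = 16 - 2*Q - 2*x)
-19117/37558 - 8735/R(-172, -202) = -19117/37558 - 8735/(16 - 2*(-202) - 2*(-172)) = -19117*1/37558 - 8735/(16 + 404 + 344) = -19117/37558 - 8735/764 = -171337259/14347156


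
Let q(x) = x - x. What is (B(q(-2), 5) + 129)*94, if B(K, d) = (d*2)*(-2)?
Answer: 10246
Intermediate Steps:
q(x) = 0
B(K, d) = -4*d (B(K, d) = (2*d)*(-2) = -4*d)
(B(q(-2), 5) + 129)*94 = (-4*5 + 129)*94 = (-20 + 129)*94 = 109*94 = 10246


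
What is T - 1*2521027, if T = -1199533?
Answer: -3720560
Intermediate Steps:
T - 1*2521027 = -1199533 - 1*2521027 = -1199533 - 2521027 = -3720560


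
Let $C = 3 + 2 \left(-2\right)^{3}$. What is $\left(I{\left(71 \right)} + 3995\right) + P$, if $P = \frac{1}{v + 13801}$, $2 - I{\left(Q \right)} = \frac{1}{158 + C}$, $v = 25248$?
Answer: $\frac{22631394781}{5662105} \approx 3997.0$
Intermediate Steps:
$C = -13$ ($C = 3 + 2 \left(-8\right) = 3 - 16 = -13$)
$I{\left(Q \right)} = \frac{289}{145}$ ($I{\left(Q \right)} = 2 - \frac{1}{158 - 13} = 2 - \frac{1}{145} = \frac{289}{145}$)
$P = \frac{1}{39049}$ ($P = \frac{1}{25248 + 13801} = \frac{1}{39049} \approx 2.5609 \cdot 10^{-5}$)
$\left(I{\left(71 \right)} + 3995\right) + P = \left(\frac{289}{145} + 3995\right) + \frac{1}{39049} = \frac{579564}{145} + \frac{1}{39049} = \frac{22631394781}{5662105}$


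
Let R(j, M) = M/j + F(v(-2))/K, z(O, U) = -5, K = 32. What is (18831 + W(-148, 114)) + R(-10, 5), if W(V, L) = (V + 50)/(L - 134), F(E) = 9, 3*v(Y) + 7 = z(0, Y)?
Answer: 3013709/160 ≈ 18836.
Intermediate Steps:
v(Y) = -4 (v(Y) = -7/3 + (⅓)*(-5) = -7/3 - 5/3 = -4)
R(j, M) = 9/32 + M/j (R(j, M) = M/j + 9/32 = 9/32 + M/j)
W(V, L) = (50 + V)/(-134 + L)
(18831 + W(-148, 114)) + R(-10, 5) = (18831 + (50 - 148)/(-134 + 114)) + (9/32 + 5/(-10)) = (18831 - 98/(-20)) + (9/32 + 5*(-⅒)) = (18831 - 1/20*(-98)) + (9/32 - ½) = (18831 + 49/10) - 7/32 = 188359/10 - 7/32 = 3013709/160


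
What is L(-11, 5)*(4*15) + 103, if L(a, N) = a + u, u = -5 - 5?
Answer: -1157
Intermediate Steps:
u = -10
L(a, N) = -10 + a (L(a, N) = a - 10 = -10 + a)
L(-11, 5)*(4*15) + 103 = (-10 - 11)*(4*15) + 103 = -21*60 + 103 = -1260 + 103 = -1157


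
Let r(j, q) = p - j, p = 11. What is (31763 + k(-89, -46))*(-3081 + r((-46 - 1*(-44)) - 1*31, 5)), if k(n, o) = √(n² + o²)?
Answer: -96464231 - 3037*√10037 ≈ -9.6769e+7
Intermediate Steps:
r(j, q) = 11 - j
(31763 + k(-89, -46))*(-3081 + r((-46 - 1*(-44)) - 1*31, 5)) = (31763 + √((-89)² + (-46)²))*(-3081 + (11 - ((-46 - 1*(-44)) - 1*31))) = (31763 + √(7921 + 2116))*(-3081 + (11 - ((-46 + 44) - 31))) = (31763 + √10037)*(-3081 + (11 - (-2 - 31))) = (31763 + √10037)*(-3081 + (11 - 1*(-33))) = (31763 + √10037)*(-3081 + (11 + 33)) = (31763 + √10037)*(-3081 + 44) = (31763 + √10037)*(-3037) = -96464231 - 3037*√10037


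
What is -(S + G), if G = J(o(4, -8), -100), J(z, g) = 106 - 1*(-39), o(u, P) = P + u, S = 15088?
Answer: -15233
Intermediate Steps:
J(z, g) = 145 (J(z, g) = 106 + 39 = 145)
G = 145
-(S + G) = -(15088 + 145) = -1*15233 = -15233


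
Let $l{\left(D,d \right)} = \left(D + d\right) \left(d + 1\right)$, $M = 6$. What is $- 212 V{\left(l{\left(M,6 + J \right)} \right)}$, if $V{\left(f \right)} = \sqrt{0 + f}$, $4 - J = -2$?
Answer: $- 636 \sqrt{26} \approx -3243.0$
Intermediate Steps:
$J = 6$ ($J = 4 - -2 = 4 + 2 = 6$)
$l{\left(D,d \right)} = \left(1 + d\right) \left(D + d\right)$ ($l{\left(D,d \right)} = \left(D + d\right) \left(1 + d\right) = \left(1 + d\right) \left(D + d\right)$)
$V{\left(f \right)} = \sqrt{f}$
$- 212 V{\left(l{\left(M,6 + J \right)} \right)} = - 212 \sqrt{6 + \left(6 + 6\right) + \left(6 + 6\right)^{2} + 6 \left(6 + 6\right)} = - 212 \sqrt{6 + 12 + 12^{2} + 6 \cdot 12} = - 212 \sqrt{6 + 12 + 144 + 72} = - 212 \sqrt{234} = - 212 \cdot 3 \sqrt{26} = - 636 \sqrt{26}$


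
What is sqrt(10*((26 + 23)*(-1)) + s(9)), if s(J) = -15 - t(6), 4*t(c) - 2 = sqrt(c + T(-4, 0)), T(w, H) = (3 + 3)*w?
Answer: sqrt(-2022 - 3*I*sqrt(2))/2 ≈ 0.023588 - 22.483*I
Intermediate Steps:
T(w, H) = 6*w
t(c) = 1/2 + sqrt(-24 + c)/4 (t(c) = 1/2 + sqrt(c + 6*(-4))/4 = 1/2 + sqrt(c - 24)/4 = 1/2 + sqrt(-24 + c)/4)
s(J) = -31/2 - 3*I*sqrt(2)/4 (s(J) = -15 - (1/2 + sqrt(-24 + 6)/4) = -15 - (1/2 + sqrt(-18)/4) = -15 - (1/2 + (3*I*sqrt(2))/4) = -15 - (1/2 + 3*I*sqrt(2)/4) = -15 + (-1/2 - 3*I*sqrt(2)/4) = -31/2 - 3*I*sqrt(2)/4)
sqrt(10*((26 + 23)*(-1)) + s(9)) = sqrt(10*((26 + 23)*(-1)) + (-31/2 - 3*I*sqrt(2)/4)) = sqrt(10*(49*(-1)) + (-31/2 - 3*I*sqrt(2)/4)) = sqrt(10*(-49) + (-31/2 - 3*I*sqrt(2)/4)) = sqrt(-490 + (-31/2 - 3*I*sqrt(2)/4)) = sqrt(-1011/2 - 3*I*sqrt(2)/4)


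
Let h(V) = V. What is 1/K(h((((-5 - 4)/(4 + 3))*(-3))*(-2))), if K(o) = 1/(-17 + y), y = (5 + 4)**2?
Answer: 64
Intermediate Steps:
y = 81 (y = 9**2 = 81)
K(o) = 1/64 (K(o) = 1/(-17 + 81) = 1/64)
1/K(h((((-5 - 4)/(4 + 3))*(-3))*(-2))) = 1/(1/64) = 64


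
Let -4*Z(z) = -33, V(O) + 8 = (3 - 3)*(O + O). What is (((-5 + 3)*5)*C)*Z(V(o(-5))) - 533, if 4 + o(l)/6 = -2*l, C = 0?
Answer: -533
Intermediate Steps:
o(l) = -24 - 12*l (o(l) = -24 + 6*(-2*l) = -24 - 12*l)
V(O) = -8 (V(O) = -8 + (3 - 3)*(O + O) = -8 + 0*(2*O) = -8 + 0 = -8)
Z(z) = 33/4 (Z(z) = -¼*(-33) = 33/4)
(((-5 + 3)*5)*C)*Z(V(o(-5))) - 533 = (((-5 + 3)*5)*0)*(33/4) - 533 = (-2*5*0)*(33/4) - 533 = -10*0*(33/4) - 533 = 0*(33/4) - 533 = 0 - 533 = -533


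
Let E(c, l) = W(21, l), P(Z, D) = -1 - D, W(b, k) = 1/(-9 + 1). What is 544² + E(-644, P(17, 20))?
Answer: 2367487/8 ≈ 2.9594e+5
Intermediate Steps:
W(b, k) = -⅛ (W(b, k) = 1/(-8) = -⅛)
E(c, l) = -⅛
544² + E(-644, P(17, 20)) = 544² - ⅛ = 295936 - ⅛ = 2367487/8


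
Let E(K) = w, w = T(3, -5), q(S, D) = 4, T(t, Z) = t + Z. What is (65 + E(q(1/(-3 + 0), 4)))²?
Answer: 3969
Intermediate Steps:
T(t, Z) = Z + t
w = -2 (w = -5 + 3 = -2)
E(K) = -2
(65 + E(q(1/(-3 + 0), 4)))² = (65 - 2)² = 63² = 3969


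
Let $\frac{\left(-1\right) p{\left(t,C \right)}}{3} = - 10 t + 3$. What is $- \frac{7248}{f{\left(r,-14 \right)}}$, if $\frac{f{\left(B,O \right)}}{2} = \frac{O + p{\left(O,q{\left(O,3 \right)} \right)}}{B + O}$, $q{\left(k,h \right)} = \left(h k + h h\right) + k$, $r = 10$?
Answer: $- \frac{14496}{443} \approx -32.722$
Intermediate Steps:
$q{\left(k,h \right)} = k + h^{2} + h k$ ($q{\left(k,h \right)} = \left(h k + h^{2}\right) + k = \left(h^{2} + h k\right) + k = k + h^{2} + h k$)
$p{\left(t,C \right)} = -9 + 30 t$ ($p{\left(t,C \right)} = - 3 \left(- 10 t + 3\right) = - 3 \left(3 - 10 t\right) = -9 + 30 t$)
$f{\left(B,O \right)} = \frac{2 \left(-9 + 31 O\right)}{B + O}$ ($f{\left(B,O \right)} = 2 \frac{O + \left(-9 + 30 O\right)}{B + O} = 2 \frac{-9 + 31 O}{B + O} = \frac{2 \left(-9 + 31 O\right)}{B + O}$)
$- \frac{7248}{f{\left(r,-14 \right)}} = - \frac{7248}{2 \frac{1}{10 - 14} \left(-9 + 31 \left(-14\right)\right)} = - \frac{7248}{2 \frac{1}{-4} \left(-9 - 434\right)} = - \frac{7248}{2 \left(- \frac{1}{4}\right) \left(-443\right)} = - \frac{7248}{\frac{443}{2}} = \left(-7248\right) \frac{2}{443} = - \frac{14496}{443}$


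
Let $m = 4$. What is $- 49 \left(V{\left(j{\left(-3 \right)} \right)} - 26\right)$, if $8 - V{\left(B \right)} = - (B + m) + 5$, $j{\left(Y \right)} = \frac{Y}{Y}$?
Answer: $882$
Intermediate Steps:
$j{\left(Y \right)} = 1$
$V{\left(B \right)} = 7 + B$ ($V{\left(B \right)} = 8 - \left(- (B + 4) + 5\right) = 8 - \left(- (4 + B) + 5\right) = 8 - \left(\left(-4 - B\right) + 5\right) = 8 - \left(1 - B\right) = 8 + \left(-1 + B\right) = 7 + B$)
$- 49 \left(V{\left(j{\left(-3 \right)} \right)} - 26\right) = - 49 \left(\left(7 + 1\right) - 26\right) = - 49 \left(8 - 26\right) = \left(-49\right) \left(-18\right) = 882$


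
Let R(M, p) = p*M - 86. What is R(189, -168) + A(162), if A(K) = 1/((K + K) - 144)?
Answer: -5730839/180 ≈ -31838.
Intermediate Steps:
A(K) = 1/(-144 + 2*K) (A(K) = 1/(2*K - 144) = 1/(-144 + 2*K))
R(M, p) = -86 + M*p (R(M, p) = M*p - 86 = -86 + M*p)
R(189, -168) + A(162) = (-86 + 189*(-168)) + 1/(2*(-72 + 162)) = (-86 - 31752) + (½)/90 = -31838 + (½)*(1/90) = -31838 + 1/180 = -5730839/180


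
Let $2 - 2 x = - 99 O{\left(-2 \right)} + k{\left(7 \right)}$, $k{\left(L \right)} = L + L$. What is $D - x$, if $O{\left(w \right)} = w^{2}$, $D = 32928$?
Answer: $32736$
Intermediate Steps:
$k{\left(L \right)} = 2 L$
$x = 192$ ($x = 1 - \frac{- 99 \left(-2\right)^{2} + 2 \cdot 7}{2} = 1 - \frac{\left(-99\right) 4 + 14}{2} = 1 - \frac{-396 + 14}{2} = 1 - -191 = 1 + 191 = 192$)
$D - x = 32928 - 192 = 32736$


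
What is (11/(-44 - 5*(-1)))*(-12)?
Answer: 44/13 ≈ 3.3846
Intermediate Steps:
(11/(-44 - 5*(-1)))*(-12) = (11/(-44 + 5))*(-12) = (11/(-39))*(-12) = (11*(-1/39))*(-12) = -11/39*(-12) = 44/13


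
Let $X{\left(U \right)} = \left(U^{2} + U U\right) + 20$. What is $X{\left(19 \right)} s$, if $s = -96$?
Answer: $-71232$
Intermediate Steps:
$X{\left(U \right)} = 20 + 2 U^{2}$ ($X{\left(U \right)} = \left(U^{2} + U^{2}\right) + 20 = 2 U^{2} + 20 = 20 + 2 U^{2}$)
$X{\left(19 \right)} s = \left(20 + 2 \cdot 19^{2}\right) \left(-96\right) = \left(20 + 2 \cdot 361\right) \left(-96\right) = \left(20 + 722\right) \left(-96\right) = 742 \left(-96\right) = -71232$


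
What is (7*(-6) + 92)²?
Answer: 2500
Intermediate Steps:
(7*(-6) + 92)² = (-42 + 92)² = 50² = 2500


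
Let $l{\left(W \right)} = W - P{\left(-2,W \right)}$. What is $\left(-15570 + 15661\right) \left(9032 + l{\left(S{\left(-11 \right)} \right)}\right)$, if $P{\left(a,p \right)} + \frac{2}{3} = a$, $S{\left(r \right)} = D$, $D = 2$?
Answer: $\frac{2467010}{3} \approx 8.2234 \cdot 10^{5}$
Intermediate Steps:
$S{\left(r \right)} = 2$
$P{\left(a,p \right)} = - \frac{2}{3} + a$
$l{\left(W \right)} = \frac{8}{3} + W$ ($l{\left(W \right)} = W - \left(- \frac{2}{3} - 2\right) = W - - \frac{8}{3} = W + \frac{8}{3} = \frac{8}{3} + W$)
$\left(-15570 + 15661\right) \left(9032 + l{\left(S{\left(-11 \right)} \right)}\right) = \left(-15570 + 15661\right) \left(9032 + \left(\frac{8}{3} + 2\right)\right) = 91 \left(9032 + \frac{14}{3}\right) = 91 \cdot \frac{27110}{3} = \frac{2467010}{3}$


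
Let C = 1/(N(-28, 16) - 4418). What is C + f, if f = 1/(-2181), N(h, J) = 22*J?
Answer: -6247/8867946 ≈ -0.00070445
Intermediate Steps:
f = -1/2181 ≈ -0.00045851
C = -1/4066 (C = 1/(22*16 - 4418) = 1/(352 - 4418) = 1/(-4066) = -1/4066 ≈ -0.00024594)
C + f = -1/4066 - 1/2181 = -6247/8867946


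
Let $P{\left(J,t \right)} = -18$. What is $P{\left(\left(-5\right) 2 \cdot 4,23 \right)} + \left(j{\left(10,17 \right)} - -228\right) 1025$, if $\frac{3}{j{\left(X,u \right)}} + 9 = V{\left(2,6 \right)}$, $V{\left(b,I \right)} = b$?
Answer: $\frac{1632699}{7} \approx 2.3324 \cdot 10^{5}$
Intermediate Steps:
$j{\left(X,u \right)} = - \frac{3}{7}$ ($j{\left(X,u \right)} = \frac{3}{-9 + 2} = \frac{3}{-7} = 3 \left(- \frac{1}{7}\right) = - \frac{3}{7}$)
$P{\left(\left(-5\right) 2 \cdot 4,23 \right)} + \left(j{\left(10,17 \right)} - -228\right) 1025 = -18 + \left(- \frac{3}{7} - -228\right) 1025 = -18 + \left(- \frac{3}{7} + 228\right) 1025 = -18 + \frac{1593}{7} \cdot 1025 = -18 + \frac{1632825}{7} = \frac{1632699}{7}$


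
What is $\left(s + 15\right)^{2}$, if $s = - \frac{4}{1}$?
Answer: $121$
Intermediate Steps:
$s = -4$ ($s = \left(-4\right) 1 = -4$)
$\left(s + 15\right)^{2} = \left(-4 + 15\right)^{2} = 11^{2} = 121$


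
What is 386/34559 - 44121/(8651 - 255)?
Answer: -1521536783/290157364 ≈ -5.2438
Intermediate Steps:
386/34559 - 44121/(8651 - 255) = 386*(1/34559) - 44121/8396 = 386/34559 - 44121*1/8396 = 386/34559 - 44121/8396 = -1521536783/290157364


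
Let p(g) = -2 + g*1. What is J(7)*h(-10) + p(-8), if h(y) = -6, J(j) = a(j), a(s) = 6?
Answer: -46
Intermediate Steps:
J(j) = 6
p(g) = -2 + g
J(7)*h(-10) + p(-8) = 6*(-6) + (-2 - 8) = -36 - 10 = -46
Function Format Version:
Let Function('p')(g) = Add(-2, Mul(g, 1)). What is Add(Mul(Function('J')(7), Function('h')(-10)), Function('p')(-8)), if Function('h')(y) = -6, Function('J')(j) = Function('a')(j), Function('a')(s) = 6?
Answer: -46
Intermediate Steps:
Function('J')(j) = 6
Function('p')(g) = Add(-2, g)
Add(Mul(Function('J')(7), Function('h')(-10)), Function('p')(-8)) = Add(Mul(6, -6), Add(-2, -8)) = Add(-36, -10) = -46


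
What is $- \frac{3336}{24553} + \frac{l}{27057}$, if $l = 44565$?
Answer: $\frac{334647431}{221443507} \approx 1.5112$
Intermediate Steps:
$- \frac{3336}{24553} + \frac{l}{27057} = - \frac{3336}{24553} + \frac{44565}{27057} = \left(-3336\right) \frac{1}{24553} + 44565 \cdot \frac{1}{27057} = - \frac{3336}{24553} + \frac{14855}{9019} = \frac{334647431}{221443507}$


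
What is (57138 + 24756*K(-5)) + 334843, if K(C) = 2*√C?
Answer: 391981 + 49512*I*√5 ≈ 3.9198e+5 + 1.1071e+5*I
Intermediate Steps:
(57138 + 24756*K(-5)) + 334843 = (57138 + 24756*(2*√(-5))) + 334843 = (57138 + 24756*(2*(I*√5))) + 334843 = (57138 + 24756*(2*I*√5)) + 334843 = (57138 + 49512*I*√5) + 334843 = 391981 + 49512*I*√5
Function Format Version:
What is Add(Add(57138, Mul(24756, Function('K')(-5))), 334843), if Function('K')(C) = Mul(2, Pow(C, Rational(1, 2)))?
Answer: Add(391981, Mul(49512, I, Pow(5, Rational(1, 2)))) ≈ Add(3.9198e+5, Mul(1.1071e+5, I))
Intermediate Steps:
Add(Add(57138, Mul(24756, Function('K')(-5))), 334843) = Add(Add(57138, Mul(24756, Mul(2, Pow(-5, Rational(1, 2))))), 334843) = Add(Add(57138, Mul(24756, Mul(2, Mul(I, Pow(5, Rational(1, 2)))))), 334843) = Add(Add(57138, Mul(24756, Mul(2, I, Pow(5, Rational(1, 2))))), 334843) = Add(Add(57138, Mul(49512, I, Pow(5, Rational(1, 2)))), 334843) = Add(391981, Mul(49512, I, Pow(5, Rational(1, 2))))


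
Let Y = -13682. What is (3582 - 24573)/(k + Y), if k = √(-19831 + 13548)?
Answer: 287198862/187203407 + 20991*I*√6283/187203407 ≈ 1.5342 + 0.008888*I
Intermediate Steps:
k = I*√6283 (k = √(-6283) = I*√6283 ≈ 79.265*I)
(3582 - 24573)/(k + Y) = (3582 - 24573)/(I*√6283 - 13682) = -20991/(-13682 + I*√6283)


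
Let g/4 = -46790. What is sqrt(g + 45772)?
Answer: 2*I*sqrt(35347) ≈ 376.02*I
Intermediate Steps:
g = -187160 (g = 4*(-46790) = -187160)
sqrt(g + 45772) = sqrt(-187160 + 45772) = sqrt(-141388) = 2*I*sqrt(35347)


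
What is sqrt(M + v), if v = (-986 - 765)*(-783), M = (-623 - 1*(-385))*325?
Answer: sqrt(1293683) ≈ 1137.4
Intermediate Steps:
M = -77350 (M = (-623 + 385)*325 = -238*325 = -77350)
v = 1371033 (v = -1751*(-783) = 1371033)
sqrt(M + v) = sqrt(-77350 + 1371033) = sqrt(1293683)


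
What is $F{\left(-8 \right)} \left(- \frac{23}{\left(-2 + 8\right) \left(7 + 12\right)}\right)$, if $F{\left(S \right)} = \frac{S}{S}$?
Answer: $- \frac{23}{114} \approx -0.20175$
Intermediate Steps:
$F{\left(S \right)} = 1$
$F{\left(-8 \right)} \left(- \frac{23}{\left(-2 + 8\right) \left(7 + 12\right)}\right) = 1 \left(- \frac{23}{\left(-2 + 8\right) \left(7 + 12\right)}\right) = 1 \left(- \frac{23}{6 \cdot 19}\right) = 1 \left(- \frac{23}{114}\right) = - \frac{23}{114}$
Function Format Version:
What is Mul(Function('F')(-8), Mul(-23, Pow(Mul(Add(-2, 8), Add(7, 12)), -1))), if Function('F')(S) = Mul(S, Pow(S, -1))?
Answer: Rational(-23, 114) ≈ -0.20175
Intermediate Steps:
Function('F')(S) = 1
Mul(Function('F')(-8), Mul(-23, Pow(Mul(Add(-2, 8), Add(7, 12)), -1))) = Mul(1, Mul(-23, Pow(Mul(Add(-2, 8), Add(7, 12)), -1))) = Mul(1, Mul(-23, Pow(Mul(6, 19), -1))) = Mul(1, Mul(-23, Pow(114, -1))) = Mul(1, Mul(-23, Rational(1, 114))) = Mul(1, Rational(-23, 114)) = Rational(-23, 114)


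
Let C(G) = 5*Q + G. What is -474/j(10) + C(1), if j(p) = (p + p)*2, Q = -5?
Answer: -717/20 ≈ -35.850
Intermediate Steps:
j(p) = 4*p (j(p) = (2*p)*2 = 4*p)
C(G) = -25 + G (C(G) = 5*(-5) + G = -25 + G)
-474/j(10) + C(1) = -474/(4*10) + (-25 + 1) = -474/40 - 24 = -474*1/40 - 24 = -237/20 - 24 = -717/20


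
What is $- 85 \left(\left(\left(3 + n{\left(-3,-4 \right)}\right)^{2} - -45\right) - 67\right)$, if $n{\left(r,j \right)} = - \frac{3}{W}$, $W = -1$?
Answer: $-1190$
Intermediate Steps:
$n{\left(r,j \right)} = 3$ ($n{\left(r,j \right)} = - \frac{3}{-1} = \left(-3\right) \left(-1\right) = 3$)
$- 85 \left(\left(\left(3 + n{\left(-3,-4 \right)}\right)^{2} - -45\right) - 67\right) = - 85 \left(\left(\left(3 + 3\right)^{2} - -45\right) - 67\right) = - 85 \left(\left(6^{2} + 45\right) - 67\right) = - 85 \left(\left(36 + 45\right) - 67\right) = - 85 \left(81 - 67\right) = \left(-85\right) 14 = -1190$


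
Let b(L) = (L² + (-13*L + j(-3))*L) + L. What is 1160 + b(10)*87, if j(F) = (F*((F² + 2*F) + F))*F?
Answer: -102370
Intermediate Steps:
j(F) = F²*(F² + 3*F) (j(F) = (F*(F² + 3*F))*F = F²*(F² + 3*F))
b(L) = L - 12*L² (b(L) = (L² + (-13*L + (-3)³*(3 - 3))*L) + L = (L² + (-13*L - 27*0)*L) + L = (L² + (-13*L + 0)*L) + L = (L² + (-13*L)*L) + L = (L² - 13*L²) + L = -12*L² + L = L - 12*L²)
1160 + b(10)*87 = 1160 + (10*(1 - 12*10))*87 = 1160 + (10*(1 - 120))*87 = 1160 + (10*(-119))*87 = 1160 - 1190*87 = 1160 - 103530 = -102370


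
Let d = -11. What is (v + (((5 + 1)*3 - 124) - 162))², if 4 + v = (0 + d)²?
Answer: 22801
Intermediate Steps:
v = 117 (v = -4 + (0 - 11)² = -4 + (-11)² = -4 + 121 = 117)
(v + (((5 + 1)*3 - 124) - 162))² = (117 + (((5 + 1)*3 - 124) - 162))² = (117 + ((6*3 - 124) - 162))² = (117 + ((18 - 124) - 162))² = (117 + (-106 - 162))² = (117 - 268)² = (-151)² = 22801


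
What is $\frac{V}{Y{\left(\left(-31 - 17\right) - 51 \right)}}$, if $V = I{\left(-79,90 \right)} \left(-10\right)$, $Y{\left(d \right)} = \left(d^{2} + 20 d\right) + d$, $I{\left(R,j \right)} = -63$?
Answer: $\frac{35}{429} \approx 0.081585$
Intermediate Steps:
$Y{\left(d \right)} = d^{2} + 21 d$
$V = 630$ ($V = \left(-63\right) \left(-10\right) = 630$)
$\frac{V}{Y{\left(\left(-31 - 17\right) - 51 \right)}} = \frac{630}{\left(\left(-31 - 17\right) - 51\right) \left(21 - 99\right)} = \frac{630}{\left(-48 - 51\right) \left(21 - 99\right)} = \frac{630}{\left(-99\right) \left(21 - 99\right)} = \frac{630}{\left(-99\right) \left(-78\right)} = \frac{630}{7722} = 630 \cdot \frac{1}{7722} = \frac{35}{429}$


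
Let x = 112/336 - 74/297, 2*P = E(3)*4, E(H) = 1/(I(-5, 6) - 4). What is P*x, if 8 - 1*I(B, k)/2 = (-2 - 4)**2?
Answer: -5/1782 ≈ -0.0028058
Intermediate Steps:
I(B, k) = -56 (I(B, k) = 16 - 2*(-2 - 4)**2 = 16 - 2*(-6)**2 = 16 - 2*36 = 16 - 72 = -56)
E(H) = -1/60 (E(H) = 1/(-56 - 4) = 1/(-60) = -1/60)
P = -1/30 (P = (-1/60*4)/2 = (1/2)*(-1/15) = -1/30 ≈ -0.033333)
x = 25/297 (x = 112*(1/336) - 74*1/297 = 1/3 - 74/297 = 25/297 ≈ 0.084175)
P*x = -1/30*25/297 = -5/1782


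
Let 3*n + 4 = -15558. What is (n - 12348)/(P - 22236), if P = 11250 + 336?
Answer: 26303/15975 ≈ 1.6465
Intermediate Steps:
n = -15562/3 (n = -4/3 + (1/3)*(-15558) = -4/3 - 5186 = -15562/3 ≈ -5187.3)
P = 11586
(n - 12348)/(P - 22236) = (-15562/3 - 12348)/(11586 - 22236) = -52606/3/(-10650) = -52606/3*(-1/10650) = 26303/15975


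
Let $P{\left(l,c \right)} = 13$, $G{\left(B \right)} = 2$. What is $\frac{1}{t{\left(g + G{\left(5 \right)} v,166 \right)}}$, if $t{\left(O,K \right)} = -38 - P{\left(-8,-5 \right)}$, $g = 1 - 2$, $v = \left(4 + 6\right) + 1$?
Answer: $- \frac{1}{51} \approx -0.019608$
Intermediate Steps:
$v = 11$ ($v = 10 + 1 = 11$)
$g = -1$ ($g = 1 - 2 = -1$)
$t{\left(O,K \right)} = -51$ ($t{\left(O,K \right)} = -38 - 13 = -51$)
$\frac{1}{t{\left(g + G{\left(5 \right)} v,166 \right)}} = \frac{1}{-51} = - \frac{1}{51}$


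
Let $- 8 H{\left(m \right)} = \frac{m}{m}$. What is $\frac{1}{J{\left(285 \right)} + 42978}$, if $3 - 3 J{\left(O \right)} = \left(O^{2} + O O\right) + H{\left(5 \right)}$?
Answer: $- \frac{24}{268103} \approx -8.9518 \cdot 10^{-5}$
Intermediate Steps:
$H{\left(m \right)} = - \frac{1}{8}$ ($H{\left(m \right)} = - \frac{m \frac{1}{m}}{8} = \left(- \frac{1}{8}\right) 1 = - \frac{1}{8}$)
$J{\left(O \right)} = \frac{25}{24} - \frac{2 O^{2}}{3}$ ($J{\left(O \right)} = 1 - \frac{\left(O^{2} + O O\right) - \frac{1}{8}}{3} = 1 - \frac{\left(O^{2} + O^{2}\right) - \frac{1}{8}}{3} = 1 - \frac{2 O^{2} - \frac{1}{8}}{3} = 1 - \frac{- \frac{1}{8} + 2 O^{2}}{3} = 1 - \left(- \frac{1}{24} + \frac{2 O^{2}}{3}\right) = \frac{25}{24} - \frac{2 O^{2}}{3}$)
$\frac{1}{J{\left(285 \right)} + 42978} = \frac{1}{\left(\frac{25}{24} - \frac{2 \cdot 285^{2}}{3}\right) + 42978} = \frac{1}{\left(\frac{25}{24} - 54150\right) + 42978} = \frac{1}{- \frac{1299575}{24} + 42978} = \frac{1}{- \frac{268103}{24}} = - \frac{24}{268103}$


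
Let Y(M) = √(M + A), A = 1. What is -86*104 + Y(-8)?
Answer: -8944 + I*√7 ≈ -8944.0 + 2.6458*I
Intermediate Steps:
Y(M) = √(1 + M) (Y(M) = √(M + 1) = √(1 + M))
-86*104 + Y(-8) = -86*104 + √(1 - 8) = -8944 + √(-7) = -8944 + I*√7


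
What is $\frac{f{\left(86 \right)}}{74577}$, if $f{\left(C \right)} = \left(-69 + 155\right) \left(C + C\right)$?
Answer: $\frac{14792}{74577} \approx 0.19835$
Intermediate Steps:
$f{\left(C \right)} = 172 C$ ($f{\left(C \right)} = 86 \cdot 2 C = 172 C$)
$\frac{f{\left(86 \right)}}{74577} = \frac{172 \cdot 86}{74577} = 14792 \cdot \frac{1}{74577} = \frac{14792}{74577}$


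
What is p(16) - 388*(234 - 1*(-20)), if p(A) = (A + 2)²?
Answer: -98228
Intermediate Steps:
p(A) = (2 + A)²
p(16) - 388*(234 - 1*(-20)) = (2 + 16)² - 388*(234 - 1*(-20)) = 18² - 388*(234 + 20) = 324 - 388*254 = 324 - 98552 = -98228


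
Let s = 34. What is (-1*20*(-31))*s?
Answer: 21080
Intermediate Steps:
(-1*20*(-31))*s = (-1*20*(-31))*34 = -20*(-31)*34 = 620*34 = 21080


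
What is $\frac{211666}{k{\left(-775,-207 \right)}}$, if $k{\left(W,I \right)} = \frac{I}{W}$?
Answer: $\frac{164041150}{207} \approx 7.9247 \cdot 10^{5}$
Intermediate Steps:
$\frac{211666}{k{\left(-775,-207 \right)}} = \frac{211666}{\left(-207\right) \frac{1}{-775}} = \frac{211666}{\left(-207\right) \left(- \frac{1}{775}\right)} = \frac{211666}{\frac{207}{775}} = 211666 \cdot \frac{775}{207} = \frac{164041150}{207}$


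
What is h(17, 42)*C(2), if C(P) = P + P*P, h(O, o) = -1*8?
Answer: -48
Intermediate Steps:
h(O, o) = -8
C(P) = P + P²
h(17, 42)*C(2) = -16*(1 + 2) = -16*3 = -8*6 = -48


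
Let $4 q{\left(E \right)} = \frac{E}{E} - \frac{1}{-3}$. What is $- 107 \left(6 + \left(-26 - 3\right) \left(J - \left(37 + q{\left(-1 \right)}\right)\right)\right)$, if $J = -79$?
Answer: $- \frac{1084873}{3} \approx -3.6162 \cdot 10^{5}$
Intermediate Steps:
$q{\left(E \right)} = \frac{1}{3}$ ($q{\left(E \right)} = \frac{\frac{E}{E} - \frac{1}{-3}}{4} = \frac{1 - - \frac{1}{3}}{4} = \frac{1 + \frac{1}{3}}{4} = \frac{1}{4} \cdot \frac{4}{3} = \frac{1}{3}$)
$- 107 \left(6 + \left(-26 - 3\right) \left(J - \left(37 + q{\left(-1 \right)}\right)\right)\right) = - 107 \left(6 + \left(-26 - 3\right) \left(-79 - \frac{112}{3}\right)\right) = - 107 \left(6 - 29 \left(-79 - \frac{112}{3}\right)\right) = - 107 \left(6 - - \frac{10121}{3}\right) = - 107 \left(6 + \frac{10121}{3}\right) = \left(-107\right) \frac{10139}{3} = - \frac{1084873}{3}$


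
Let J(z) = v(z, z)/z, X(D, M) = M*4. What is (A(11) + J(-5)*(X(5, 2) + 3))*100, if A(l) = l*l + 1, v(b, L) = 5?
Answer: 11100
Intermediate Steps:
X(D, M) = 4*M
J(z) = 5/z
A(l) = 1 + l**2 (A(l) = l**2 + 1 = 1 + l**2)
(A(11) + J(-5)*(X(5, 2) + 3))*100 = ((1 + 11**2) + (5/(-5))*(4*2 + 3))*100 = ((1 + 121) + (5*(-1/5))*(8 + 3))*100 = (122 - 1*11)*100 = (122 - 11)*100 = 111*100 = 11100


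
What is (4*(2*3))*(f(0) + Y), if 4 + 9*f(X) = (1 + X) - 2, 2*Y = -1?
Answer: -76/3 ≈ -25.333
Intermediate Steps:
Y = -½ (Y = (½)*(-1) = -½ ≈ -0.50000)
f(X) = -5/9 + X/9 (f(X) = -4/9 + ((1 + X) - 2)/9 = -4/9 + (-1 + X)/9 = -4/9 + (-⅑ + X/9) = -5/9 + X/9)
(4*(2*3))*(f(0) + Y) = (4*(2*3))*((-5/9 + (⅑)*0) - ½) = (4*6)*((-5/9 + 0) - ½) = 24*(-5/9 - ½) = 24*(-19/18) = -76/3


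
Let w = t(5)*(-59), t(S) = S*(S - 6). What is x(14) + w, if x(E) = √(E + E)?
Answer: 295 + 2*√7 ≈ 300.29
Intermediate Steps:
t(S) = S*(-6 + S)
x(E) = √2*√E (x(E) = √(2*E) = √2*√E)
w = 295 (w = (5*(-6 + 5))*(-59) = (5*(-1))*(-59) = -5*(-59) = 295)
x(14) + w = √2*√14 + 295 = 2*√7 + 295 = 295 + 2*√7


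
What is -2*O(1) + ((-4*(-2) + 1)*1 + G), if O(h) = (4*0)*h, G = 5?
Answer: 14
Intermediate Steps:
O(h) = 0 (O(h) = 0*h = 0)
-2*O(1) + ((-4*(-2) + 1)*1 + G) = -2*0 + ((-4*(-2) + 1)*1 + 5) = 0 + ((8 + 1)*1 + 5) = 0 + (9*1 + 5) = 0 + (9 + 5) = 0 + 14 = 14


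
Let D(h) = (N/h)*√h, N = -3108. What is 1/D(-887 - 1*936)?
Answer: -I*√1823/3108 ≈ -0.013738*I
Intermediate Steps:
D(h) = -3108/√h (D(h) = (-3108/h)*√h = -3108/√h)
1/D(-887 - 1*936) = 1/(-3108/√(-887 - 1*936)) = 1/(-3108/√(-887 - 936)) = 1/(-(-3108)*I*√1823/1823) = 1/(3108*I*√1823/1823) = -I*√1823/3108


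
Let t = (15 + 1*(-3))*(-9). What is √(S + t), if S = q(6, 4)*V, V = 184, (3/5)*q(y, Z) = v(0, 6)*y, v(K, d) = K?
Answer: 6*I*√3 ≈ 10.392*I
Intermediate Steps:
q(y, Z) = 0 (q(y, Z) = 5*(0*y)/3 = (5/3)*0 = 0)
t = -108 (t = (15 - 3)*(-9) = 12*(-9) = -108)
S = 0 (S = 0*184 = 0)
√(S + t) = √(0 - 108) = √(-108) = 6*I*√3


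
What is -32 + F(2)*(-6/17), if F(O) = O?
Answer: -556/17 ≈ -32.706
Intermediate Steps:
-32 + F(2)*(-6/17) = -32 + 2*(-6/17) = -32 - 12/17 = -556/17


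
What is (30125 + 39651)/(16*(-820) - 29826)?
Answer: -34888/21473 ≈ -1.6247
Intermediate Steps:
(30125 + 39651)/(16*(-820) - 29826) = 69776/(-13120 - 29826) = 69776/(-42946) = 69776*(-1/42946) = -34888/21473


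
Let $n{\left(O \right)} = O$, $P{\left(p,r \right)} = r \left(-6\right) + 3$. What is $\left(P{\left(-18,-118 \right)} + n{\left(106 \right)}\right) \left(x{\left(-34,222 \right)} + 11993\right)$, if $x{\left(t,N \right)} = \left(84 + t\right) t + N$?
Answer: $8590755$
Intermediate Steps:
$x{\left(t,N \right)} = N + t \left(84 + t\right)$ ($x{\left(t,N \right)} = t \left(84 + t\right) + N = N + t \left(84 + t\right)$)
$P{\left(p,r \right)} = 3 - 6 r$ ($P{\left(p,r \right)} = - 6 r + 3 = 3 - 6 r$)
$\left(P{\left(-18,-118 \right)} + n{\left(106 \right)}\right) \left(x{\left(-34,222 \right)} + 11993\right) = \left(\left(3 - -708\right) + 106\right) \left(\left(222 + \left(-34\right)^{2} + 84 \left(-34\right)\right) + 11993\right) = \left(\left(3 + 708\right) + 106\right) \left(\left(222 + 1156 - 2856\right) + 11993\right) = \left(711 + 106\right) \left(-1478 + 11993\right) = 817 \cdot 10515 = 8590755$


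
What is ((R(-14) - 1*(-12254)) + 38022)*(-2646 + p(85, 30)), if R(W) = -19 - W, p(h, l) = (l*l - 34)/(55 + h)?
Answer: -9289427277/70 ≈ -1.3271e+8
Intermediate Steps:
p(h, l) = (-34 + l²)/(55 + h) (p(h, l) = (l² - 34)/(55 + h) = (-34 + l²)/(55 + h))
((R(-14) - 1*(-12254)) + 38022)*(-2646 + p(85, 30)) = (((-19 - 1*(-14)) - 1*(-12254)) + 38022)*(-2646 + (-34 + 30²)/(55 + 85)) = (((-19 + 14) + 12254) + 38022)*(-2646 + (-34 + 900)/140) = ((-5 + 12254) + 38022)*(-2646 + (1/140)*866) = (12249 + 38022)*(-2646 + 433/70) = 50271*(-184787/70) = -9289427277/70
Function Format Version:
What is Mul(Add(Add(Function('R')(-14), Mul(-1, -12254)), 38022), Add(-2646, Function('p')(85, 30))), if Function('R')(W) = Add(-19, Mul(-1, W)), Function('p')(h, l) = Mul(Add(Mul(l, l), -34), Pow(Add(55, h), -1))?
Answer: Rational(-9289427277, 70) ≈ -1.3271e+8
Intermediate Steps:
Function('p')(h, l) = Mul(Pow(Add(55, h), -1), Add(-34, Pow(l, 2))) (Function('p')(h, l) = Mul(Add(Pow(l, 2), -34), Pow(Add(55, h), -1)) = Mul(Add(-34, Pow(l, 2)), Pow(Add(55, h), -1)) = Mul(Pow(Add(55, h), -1), Add(-34, Pow(l, 2))))
Mul(Add(Add(Function('R')(-14), Mul(-1, -12254)), 38022), Add(-2646, Function('p')(85, 30))) = Mul(Add(Add(Add(-19, Mul(-1, -14)), Mul(-1, -12254)), 38022), Add(-2646, Mul(Pow(Add(55, 85), -1), Add(-34, Pow(30, 2))))) = Mul(Add(Add(Add(-19, 14), 12254), 38022), Add(-2646, Mul(Pow(140, -1), Add(-34, 900)))) = Mul(Add(Add(-5, 12254), 38022), Add(-2646, Mul(Rational(1, 140), 866))) = Mul(Add(12249, 38022), Add(-2646, Rational(433, 70))) = Mul(50271, Rational(-184787, 70)) = Rational(-9289427277, 70)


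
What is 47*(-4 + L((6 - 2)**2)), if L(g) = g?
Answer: 564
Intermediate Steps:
47*(-4 + L((6 - 2)**2)) = 47*(-4 + (6 - 2)**2) = 47*(-4 + 4**2) = 47*(-4 + 16) = 47*12 = 564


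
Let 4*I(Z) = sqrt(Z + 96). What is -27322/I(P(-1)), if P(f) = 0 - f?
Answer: -109288*sqrt(97)/97 ≈ -11097.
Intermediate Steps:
P(f) = -f
I(Z) = sqrt(96 + Z)/4 (I(Z) = sqrt(Z + 96)/4 = sqrt(96 + Z)/4)
-27322/I(P(-1)) = -27322*4/sqrt(96 - 1*(-1)) = -27322*4/sqrt(96 + 1) = -27322*4*sqrt(97)/97 = -109288*sqrt(97)/97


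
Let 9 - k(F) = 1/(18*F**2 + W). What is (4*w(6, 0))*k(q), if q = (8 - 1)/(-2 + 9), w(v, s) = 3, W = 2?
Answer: 537/5 ≈ 107.40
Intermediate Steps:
q = 1 (q = 7/7 = 7*(1/7) = 1)
k(F) = 9 - 1/(2 + 18*F**2) (k(F) = 9 - 1/(18*F**2 + 2) = 9 - 1/(2 + 18*F**2))
(4*w(6, 0))*k(q) = (4*3)*((17 + 162*1**2)/(2*(1 + 9*1**2))) = 12*((17 + 162*1)/(2*(1 + 9*1))) = 12*((17 + 162)/(2*(1 + 9))) = 12*((1/2)*179/10) = 12*((1/2)*(1/10)*179) = 12*(179/20) = 537/5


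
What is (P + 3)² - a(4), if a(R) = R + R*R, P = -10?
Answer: 29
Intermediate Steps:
a(R) = R + R²
(P + 3)² - a(4) = (-10 + 3)² - 4*(1 + 4) = (-7)² - 4*5 = 49 - 1*20 = 49 - 20 = 29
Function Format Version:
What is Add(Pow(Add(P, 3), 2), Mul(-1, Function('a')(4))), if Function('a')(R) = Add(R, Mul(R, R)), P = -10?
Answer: 29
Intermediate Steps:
Function('a')(R) = Add(R, Pow(R, 2))
Add(Pow(Add(P, 3), 2), Mul(-1, Function('a')(4))) = Add(Pow(Add(-10, 3), 2), Mul(-1, Mul(4, Add(1, 4)))) = Add(Pow(-7, 2), Mul(-1, Mul(4, 5))) = Add(49, Mul(-1, 20)) = Add(49, -20) = 29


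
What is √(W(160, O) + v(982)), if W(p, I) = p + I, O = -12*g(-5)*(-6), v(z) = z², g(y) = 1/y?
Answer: 2*√6027935/5 ≈ 982.07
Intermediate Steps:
O = -72/5 (O = -12/(-5)*(-6) = -12*(-⅕)*(-6) = (12/5)*(-6) = -72/5 ≈ -14.400)
W(p, I) = I + p
√(W(160, O) + v(982)) = √((-72/5 + 160) + 982²) = √(728/5 + 964324) = √(4822348/5) = 2*√6027935/5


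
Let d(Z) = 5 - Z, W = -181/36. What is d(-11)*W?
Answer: -724/9 ≈ -80.444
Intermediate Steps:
W = -181/36 (W = -181*1/36 = -181/36 ≈ -5.0278)
d(-11)*W = (5 - 1*(-11))*(-181/36) = (5 + 11)*(-181/36) = 16*(-181/36) = -724/9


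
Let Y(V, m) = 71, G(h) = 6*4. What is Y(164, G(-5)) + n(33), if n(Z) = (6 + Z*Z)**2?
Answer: 1199096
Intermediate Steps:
G(h) = 24
n(Z) = (6 + Z**2)**2
Y(164, G(-5)) + n(33) = 71 + (6 + 33**2)**2 = 71 + (6 + 1089)**2 = 71 + 1095**2 = 71 + 1199025 = 1199096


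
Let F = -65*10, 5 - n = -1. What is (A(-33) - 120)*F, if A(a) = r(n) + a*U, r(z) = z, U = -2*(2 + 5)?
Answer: -226200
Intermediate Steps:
n = 6 (n = 5 - 1*(-1) = 5 + 1 = 6)
U = -14 ≈ -14.000
A(a) = 6 - 14*a (A(a) = 6 + a*(-14) = 6 - 14*a)
F = -650
(A(-33) - 120)*F = ((6 - 14*(-33)) - 120)*(-650) = ((6 + 462) - 120)*(-650) = (468 - 120)*(-650) = 348*(-650) = -226200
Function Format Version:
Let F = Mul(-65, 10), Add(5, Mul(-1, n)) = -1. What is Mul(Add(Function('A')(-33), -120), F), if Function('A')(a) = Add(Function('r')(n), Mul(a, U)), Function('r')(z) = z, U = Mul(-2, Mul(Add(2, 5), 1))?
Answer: -226200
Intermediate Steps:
n = 6 (n = Add(5, Mul(-1, -1)) = Add(5, 1) = 6)
U = -14 (U = Mul(-2, Mul(7, 1)) = Mul(-2, 7) = -14)
Function('A')(a) = Add(6, Mul(-14, a)) (Function('A')(a) = Add(6, Mul(a, -14)) = Add(6, Mul(-14, a)))
F = -650
Mul(Add(Function('A')(-33), -120), F) = Mul(Add(Add(6, Mul(-14, -33)), -120), -650) = Mul(Add(Add(6, 462), -120), -650) = Mul(Add(468, -120), -650) = Mul(348, -650) = -226200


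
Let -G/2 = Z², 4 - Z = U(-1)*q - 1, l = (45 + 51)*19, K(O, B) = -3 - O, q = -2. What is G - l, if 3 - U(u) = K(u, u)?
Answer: -2274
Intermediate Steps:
U(u) = 6 + u (U(u) = 3 - (-3 - u) = 3 + (3 + u) = 6 + u)
l = 1824 (l = 96*19 = 1824)
Z = 15 (Z = 4 - ((6 - 1)*(-2) - 1) = 4 - (5*(-2) - 1) = 4 - (-10 - 1) = 4 - 1*(-11) = 4 + 11 = 15)
G = -450 (G = -2*15² = -2*225 = -450)
G - l = -450 - 1*1824 = -450 - 1824 = -2274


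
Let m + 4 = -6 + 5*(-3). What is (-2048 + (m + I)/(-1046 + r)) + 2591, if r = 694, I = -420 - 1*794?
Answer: 192375/352 ≈ 546.52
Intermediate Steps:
I = -1214 (I = -420 - 794 = -1214)
m = -25 (m = -4 + (-6 + 5*(-3)) = -4 + (-6 - 15) = -4 - 21 = -25)
(-2048 + (m + I)/(-1046 + r)) + 2591 = (-2048 + (-25 - 1214)/(-1046 + 694)) + 2591 = (-2048 - 1239/(-352)) + 2591 = (-2048 - 1239*(-1/352)) + 2591 = (-2048 + 1239/352) + 2591 = -719657/352 + 2591 = 192375/352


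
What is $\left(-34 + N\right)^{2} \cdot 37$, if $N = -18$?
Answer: $100048$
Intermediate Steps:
$\left(-34 + N\right)^{2} \cdot 37 = \left(-34 - 18\right)^{2} \cdot 37 = \left(-52\right)^{2} \cdot 37 = 2704 \cdot 37 = 100048$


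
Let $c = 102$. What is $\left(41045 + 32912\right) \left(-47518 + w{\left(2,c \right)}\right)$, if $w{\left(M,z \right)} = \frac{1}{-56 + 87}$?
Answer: $- \frac{108942876549}{31} \approx -3.5143 \cdot 10^{9}$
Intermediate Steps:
$w{\left(M,z \right)} = \frac{1}{31}$
$\left(41045 + 32912\right) \left(-47518 + w{\left(2,c \right)}\right) = \left(41045 + 32912\right) \left(-47518 + \frac{1}{31}\right) = 73957 \left(- \frac{1473057}{31}\right) = - \frac{108942876549}{31}$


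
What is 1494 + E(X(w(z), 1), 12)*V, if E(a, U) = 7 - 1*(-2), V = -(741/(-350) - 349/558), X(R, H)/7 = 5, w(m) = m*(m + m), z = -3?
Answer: 8238857/5425 ≈ 1518.7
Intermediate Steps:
w(m) = 2*m**2 (w(m) = m*(2*m) = 2*m**2)
X(R, H) = 35 (X(R, H) = 7*5 = 35)
V = 133907/48825 (V = -(741*(-1/350) - 349*1/558) = -(-741/350 - 349/558) = -1*(-133907/48825) = 133907/48825 ≈ 2.7426)
E(a, U) = 9 (E(a, U) = 7 + 2 = 9)
1494 + E(X(w(z), 1), 12)*V = 1494 + 9*(133907/48825) = 1494 + 133907/5425 = 8238857/5425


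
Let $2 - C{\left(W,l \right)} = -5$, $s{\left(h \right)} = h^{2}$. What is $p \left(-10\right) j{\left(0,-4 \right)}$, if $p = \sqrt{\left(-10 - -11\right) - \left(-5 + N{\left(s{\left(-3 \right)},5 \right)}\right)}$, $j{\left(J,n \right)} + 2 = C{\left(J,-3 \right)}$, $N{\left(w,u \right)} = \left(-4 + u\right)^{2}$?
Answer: $- 50 \sqrt{5} \approx -111.8$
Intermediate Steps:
$C{\left(W,l \right)} = 7$ ($C{\left(W,l \right)} = 2 - -5 = 2 + 5 = 7$)
$j{\left(J,n \right)} = 5$ ($j{\left(J,n \right)} = -2 + 7 = 5$)
$p = \sqrt{5}$ ($p = \sqrt{\left(-10 - -11\right) + \left(5 - \left(-4 + 5\right)^{2}\right)} = \sqrt{\left(-10 + 11\right) + \left(5 - 1^{2}\right)} = \sqrt{1 + \left(5 - 1\right)} = \sqrt{1 + 4} = \sqrt{5} \approx 2.2361$)
$p \left(-10\right) j{\left(0,-4 \right)} = \sqrt{5} \left(-10\right) 5 = - 10 \sqrt{5} \cdot 5 = - 50 \sqrt{5}$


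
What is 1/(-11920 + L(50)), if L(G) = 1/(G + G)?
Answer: -100/1191999 ≈ -8.3893e-5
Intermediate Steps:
L(G) = 1/(2*G)
1/(-11920 + L(50)) = 1/(-11920 + (1/2)/50) = 1/(-11920 + (1/2)*(1/50)) = 1/(-11920 + 1/100) = 1/(-1191999/100) = -100/1191999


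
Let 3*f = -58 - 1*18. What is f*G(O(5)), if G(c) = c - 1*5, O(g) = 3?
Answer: 152/3 ≈ 50.667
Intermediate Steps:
G(c) = -5 + c (G(c) = c - 5 = -5 + c)
f = -76/3 (f = (-58 - 1*18)/3 = (-58 - 18)/3 = (⅓)*(-76) = -76/3 ≈ -25.333)
f*G(O(5)) = -76*(-5 + 3)/3 = -76/3*(-2) = 152/3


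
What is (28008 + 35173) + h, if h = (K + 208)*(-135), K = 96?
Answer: 22141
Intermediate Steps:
h = -41040 (h = (96 + 208)*(-135) = 304*(-135) = -41040)
(28008 + 35173) + h = (28008 + 35173) - 41040 = 63181 - 41040 = 22141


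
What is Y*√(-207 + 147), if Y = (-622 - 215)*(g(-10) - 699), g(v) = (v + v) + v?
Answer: 1220346*I*√15 ≈ 4.7264e+6*I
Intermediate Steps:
g(v) = 3*v (g(v) = 2*v + v = 3*v)
Y = 610173 (Y = (-622 - 215)*(3*(-10) - 699) = -837*(-30 - 699) = -837*(-729) = 610173)
Y*√(-207 + 147) = 610173*√(-207 + 147) = 610173*√(-60) = 610173*(2*I*√15) = 1220346*I*√15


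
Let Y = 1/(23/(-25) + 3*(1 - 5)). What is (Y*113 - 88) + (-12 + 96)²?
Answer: 2247839/323 ≈ 6959.3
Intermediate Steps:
Y = -25/323 (Y = 1/(23*(-1/25) + 3*(-4)) = 1/(-23/25 - 12) = 1/(-323/25) = -25/323 ≈ -0.077399)
(Y*113 - 88) + (-12 + 96)² = (-25/323*113 - 88) + (-12 + 96)² = (-2825/323 - 88) + 84² = -31249/323 + 7056 = 2247839/323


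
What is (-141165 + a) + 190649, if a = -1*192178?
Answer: -142694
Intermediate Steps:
a = -192178
(-141165 + a) + 190649 = (-141165 - 192178) + 190649 = -333343 + 190649 = -142694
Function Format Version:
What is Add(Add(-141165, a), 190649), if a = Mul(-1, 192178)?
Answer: -142694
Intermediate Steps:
a = -192178
Add(Add(-141165, a), 190649) = Add(Add(-141165, -192178), 190649) = Add(-333343, 190649) = -142694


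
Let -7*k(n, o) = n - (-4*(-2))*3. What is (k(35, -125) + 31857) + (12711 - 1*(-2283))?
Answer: 327946/7 ≈ 46849.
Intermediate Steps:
k(n, o) = 24/7 - n/7 (k(n, o) = -(n - (-4*(-2))*3)/7 = -(n - 8*3)/7 = -(n - 1*24)/7 = -(n - 24)/7 = -(-24 + n)/7 = 24/7 - n/7)
(k(35, -125) + 31857) + (12711 - 1*(-2283)) = ((24/7 - 1/7*35) + 31857) + (12711 - 1*(-2283)) = ((24/7 - 5) + 31857) + (12711 + 2283) = (-11/7 + 31857) + 14994 = 222988/7 + 14994 = 327946/7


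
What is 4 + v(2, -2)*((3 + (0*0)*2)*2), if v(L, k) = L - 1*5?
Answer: -14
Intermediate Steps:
v(L, k) = -5 + L (v(L, k) = L - 5 = -5 + L)
4 + v(2, -2)*((3 + (0*0)*2)*2) = 4 + (-5 + 2)*((3 + (0*0)*2)*2) = 4 - 3*(3 + 0*2)*2 = 4 - 3*(3 + 0)*2 = 4 - 9*2 = 4 - 3*6 = 4 - 18 = -14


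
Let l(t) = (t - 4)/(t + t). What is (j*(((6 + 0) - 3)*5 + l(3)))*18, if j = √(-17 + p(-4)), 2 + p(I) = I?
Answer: 267*I*√23 ≈ 1280.5*I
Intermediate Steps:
l(t) = (-4 + t)/(2*t) (l(t) = (-4 + t)/((2*t)) = (-4 + t)*(1/(2*t)) = (-4 + t)/(2*t))
p(I) = -2 + I
j = I*√23 (j = √(-17 + (-2 - 4)) = √(-17 - 6) = √(-23) = I*√23 ≈ 4.7958*I)
(j*(((6 + 0) - 3)*5 + l(3)))*18 = ((I*√23)*(((6 + 0) - 3)*5 + (½)*(-4 + 3)/3))*18 = ((I*√23)*((6 - 3)*5 + (½)*(⅓)*(-1)))*18 = ((I*√23)*(3*5 - ⅙))*18 = ((I*√23)*(15 - ⅙))*18 = ((I*√23)*(89/6))*18 = (89*I*√23/6)*18 = 267*I*√23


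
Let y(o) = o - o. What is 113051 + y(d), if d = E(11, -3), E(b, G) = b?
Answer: 113051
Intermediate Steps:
d = 11
y(o) = 0
113051 + y(d) = 113051 + 0 = 113051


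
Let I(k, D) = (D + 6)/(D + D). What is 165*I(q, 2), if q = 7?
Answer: 330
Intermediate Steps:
I(k, D) = (6 + D)/(2*D) (I(k, D) = (6 + D)/((2*D)) = (6 + D)*(1/(2*D)) = (6 + D)/(2*D))
165*I(q, 2) = 165*((½)*(6 + 2)/2) = 165*((½)*(½)*8) = 165*2 = 330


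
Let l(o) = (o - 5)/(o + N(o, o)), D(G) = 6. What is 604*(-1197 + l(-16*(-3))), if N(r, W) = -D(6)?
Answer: -15169762/21 ≈ -7.2237e+5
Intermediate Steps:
N(r, W) = -6 (N(r, W) = -1*6 = -6)
l(o) = (-5 + o)/(-6 + o) (l(o) = (o - 5)/(o - 6) = (-5 + o)/(-6 + o))
604*(-1197 + l(-16*(-3))) = 604*(-1197 + (-5 - 16*(-3))/(-6 - 16*(-3))) = 604*(-1197 + (-5 + 48)/(-6 + 48)) = 604*(-1197 + 43/42) = 604*(-50231/42) = -15169762/21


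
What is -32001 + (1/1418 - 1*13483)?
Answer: -64496311/1418 ≈ -45484.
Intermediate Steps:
-32001 + (1/1418 - 1*13483) = -32001 + (1/1418 - 13483) = -32001 - 19118893/1418 = -64496311/1418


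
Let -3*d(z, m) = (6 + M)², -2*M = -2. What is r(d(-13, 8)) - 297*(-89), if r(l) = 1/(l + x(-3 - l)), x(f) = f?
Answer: 79298/3 ≈ 26433.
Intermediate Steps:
M = 1 (M = -½*(-2) = 1)
d(z, m) = -49/3 (d(z, m) = -(6 + 1)²/3 = -⅓*7² = -⅓*49 = -49/3)
r(l) = -⅓ (r(l) = 1/(l + (-3 - l)) = 1/(-3) = -⅓)
r(d(-13, 8)) - 297*(-89) = -⅓ - 297*(-89) = -⅓ + 26433 = 79298/3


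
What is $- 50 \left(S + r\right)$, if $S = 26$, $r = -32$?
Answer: $300$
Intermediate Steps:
$- 50 \left(S + r\right) = - 50 \left(26 - 32\right) = \left(-50\right) \left(-6\right) = 300$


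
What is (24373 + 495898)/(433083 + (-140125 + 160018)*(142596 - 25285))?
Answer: 520271/2334100806 ≈ 0.00022290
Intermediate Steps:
(24373 + 495898)/(433083 + (-140125 + 160018)*(142596 - 25285)) = 520271/(433083 + 19893*117311) = 520271/(433083 + 2333667723) = 520271/2334100806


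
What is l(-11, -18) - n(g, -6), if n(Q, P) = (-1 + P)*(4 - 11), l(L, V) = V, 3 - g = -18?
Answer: -67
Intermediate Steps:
g = 21 (g = 3 - 1*(-18) = 3 + 18 = 21)
n(Q, P) = 7 - 7*P (n(Q, P) = (-1 + P)*(-7) = 7 - 7*P)
l(-11, -18) - n(g, -6) = -18 - (7 - 7*(-6)) = -18 - (7 + 42) = -18 - 1*49 = -18 - 49 = -67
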